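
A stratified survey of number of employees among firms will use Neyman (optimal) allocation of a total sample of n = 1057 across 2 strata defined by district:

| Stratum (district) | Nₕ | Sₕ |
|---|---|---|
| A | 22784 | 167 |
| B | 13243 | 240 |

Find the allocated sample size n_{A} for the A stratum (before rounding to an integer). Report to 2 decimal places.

575.92

Neyman allocation: nₕ = n·NₕSₕ / Σⱼ NⱼSⱼ.
Σ NⱼSⱼ = 22784·167 + 13243·240 = 6.983248 × 10^6.
n_{A} = 1057·22784·167 / (6.983248 × 10^6) = 575.92.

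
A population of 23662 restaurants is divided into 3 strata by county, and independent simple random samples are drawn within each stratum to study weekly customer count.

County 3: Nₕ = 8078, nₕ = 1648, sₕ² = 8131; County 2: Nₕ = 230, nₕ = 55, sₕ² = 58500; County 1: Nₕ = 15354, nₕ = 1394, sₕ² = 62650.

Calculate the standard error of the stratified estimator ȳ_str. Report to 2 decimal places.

4.21

Var(ȳ_str) = Σₕ Wₕ²(1 − fₕ)sₕ²/nₕ with Wₕ = Nₕ/N, N = 23662.
County 3: Wₕ = 0.34139126; term = 0.34139126²·(1 − 0.20401089)·8131/1648 = 0.45771872.
County 2: Wₕ = 0.00972023; term = 0.00972023²·(1 − 0.23913043)·58500/55 = 0.07646385.
County 1: Wₕ = 0.64888851; term = 0.64888851²·(1 − 0.09079067)·62650/1394 = 17.205304.
Sum = 17.739487.
SE = √(17.739487) = 4.21.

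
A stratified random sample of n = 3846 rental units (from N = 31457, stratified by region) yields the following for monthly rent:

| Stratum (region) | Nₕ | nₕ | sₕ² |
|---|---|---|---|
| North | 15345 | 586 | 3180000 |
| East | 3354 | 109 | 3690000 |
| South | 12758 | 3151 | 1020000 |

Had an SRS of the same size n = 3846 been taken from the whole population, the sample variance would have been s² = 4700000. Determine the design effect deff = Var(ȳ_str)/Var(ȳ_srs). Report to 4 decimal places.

Var(ȳ_str) = Σ Wₕ²(1−fₕ)sₕ²/nₕ with Wₕ = Nₕ/31457:
  North: (15345/31457)²·(1−586/15345)·3180000/586 = 1241.9918
  East: (3354/31457)²·(1−109/3354)·3690000/109 = 372.34285
  South: (12758/31457)²·(1−3151/12758)·1020000/3151 = 40.094754
  → Var(ȳ_str) = 1654.4294.
Var(ȳ_srs) = (1 − 3846/31457)·4700000/3846 = 1072.6386.
deff = 1654.4294 / 1072.6386 = 1.5424.

1.5424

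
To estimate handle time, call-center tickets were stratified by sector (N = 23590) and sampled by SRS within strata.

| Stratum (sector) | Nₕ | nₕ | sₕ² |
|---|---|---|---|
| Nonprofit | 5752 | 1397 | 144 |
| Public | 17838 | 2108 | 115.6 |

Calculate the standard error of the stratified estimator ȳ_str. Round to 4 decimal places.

0.1797

Var(ȳ_str) = Σₕ Wₕ²(1 − fₕ)sₕ²/nₕ with Wₕ = Nₕ/N, N = 23590.
Nonprofit: Wₕ = 0.24383213; term = 0.24383213²·(1 − 0.24287204)·144/1397 = 0.0046399921.
Public: Wₕ = 0.75616787; term = 0.75616787²·(1 − 0.11817468)·115.6/2108 = 0.027650706.
Sum = 0.032290698.
SE = √(0.032290698) = 0.1797.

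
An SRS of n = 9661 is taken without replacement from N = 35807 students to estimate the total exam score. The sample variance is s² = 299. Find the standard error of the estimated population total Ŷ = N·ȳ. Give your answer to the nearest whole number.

Var(Ŷ) = N²·Var(ȳ) = N²·(1 − n/N)·s²/n.
f = 9661/35807 = 0.26980758; Var(ȳ) = 0.73019242·299/9661 = 0.022598855.
Var(Ŷ) = 35807² · 0.022598855 = 2.8974924 × 10^7.
SE(Ŷ) = √(2.8974924 × 10^7) = 5383.

5383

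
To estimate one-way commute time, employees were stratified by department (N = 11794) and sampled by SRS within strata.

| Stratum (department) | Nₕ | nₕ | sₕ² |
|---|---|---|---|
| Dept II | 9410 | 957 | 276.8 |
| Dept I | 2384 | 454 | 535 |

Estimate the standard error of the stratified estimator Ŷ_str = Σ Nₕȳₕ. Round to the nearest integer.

Var(Ŷ_str) = Σₕ Nₕ²(1 − fₕ)sₕ²/nₕ.
Dept II: 9410²·(1 − 957/9410)·276.8/957 = 2.3006716 × 10^7.
Dept I: 2384²·(1 − 454/2384)·535/454 = 5.4220247 × 10^6.
Sum = 2.8428741 × 10^7.
SE = √(2.8428741 × 10^7) = 5332.

5332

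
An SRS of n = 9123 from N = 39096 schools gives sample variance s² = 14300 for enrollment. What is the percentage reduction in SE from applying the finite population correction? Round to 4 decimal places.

12.4414

f = n/N = 9123/39096 = 0.23334868.
SE_no-fpc = √(s²/n) = 1.2519852; SE_fpc = √((1−f)s²/n) = 1.096221.
Ratio = √(1−f) = 0.87558627. Reduction = 100·(1 − 0.87558627) = 12.4414%.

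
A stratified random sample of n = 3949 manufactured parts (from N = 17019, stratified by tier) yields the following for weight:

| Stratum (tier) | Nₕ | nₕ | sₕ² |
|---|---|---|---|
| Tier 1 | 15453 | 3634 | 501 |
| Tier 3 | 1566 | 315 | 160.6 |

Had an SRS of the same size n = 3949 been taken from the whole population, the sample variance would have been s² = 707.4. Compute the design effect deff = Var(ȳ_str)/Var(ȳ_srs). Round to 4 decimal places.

Var(ȳ_str) = Σ Wₕ²(1−fₕ)sₕ²/nₕ with Wₕ = Nₕ/17019:
  Tier 1: (15453/17019)²·(1−3634/15453)·501/3634 = 0.086931718
  Tier 3: (1566/17019)²·(1−315/1566)·160.6/315 = 0.0034483868
  → Var(ȳ_str) = 0.090380105.
Var(ȳ_srs) = (1 − 3949/17019)·707.4/3949 = 0.13756865.
deff = 0.090380105 / 0.13756865 = 0.6570.

0.6570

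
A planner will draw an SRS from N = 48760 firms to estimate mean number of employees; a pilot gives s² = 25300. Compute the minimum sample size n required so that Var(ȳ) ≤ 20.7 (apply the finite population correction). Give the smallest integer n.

1193

Without fpc, n₀ = s²/D = 25300/20.7 = 1222.2222.
With fpc, (1 − n/N)·s²/n ≤ D requires n ≥ n₀/(1 + n₀/N) = 1222.2222/(1 + 1222.2222/48760) = 1192.3350.
Rounding up, n = 1193.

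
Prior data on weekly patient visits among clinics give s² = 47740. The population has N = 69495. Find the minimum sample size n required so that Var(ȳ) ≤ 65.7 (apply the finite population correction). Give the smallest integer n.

720

Without fpc, n₀ = s²/D = 47740/65.7 = 726.6362.
With fpc, (1 − n/N)·s²/n ≤ D requires n ≥ n₀/(1 + n₀/N) = 726.6362/(1 + 726.6362/69495) = 719.1171.
Rounding up, n = 720.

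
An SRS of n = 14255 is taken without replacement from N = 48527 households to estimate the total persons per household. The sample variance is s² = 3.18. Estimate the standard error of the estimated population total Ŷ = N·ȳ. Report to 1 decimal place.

Var(Ŷ) = N²·Var(ȳ) = N²·(1 − n/N)·s²/n.
f = 14255/48527 = 0.29375399; Var(ȳ) = 0.70624601·3.18/14255 = 1.5754909 × 10^-4.
Var(Ŷ) = 48527² · (1.5754909 × 10^-4) = 371007.58.
SE(Ŷ) = √(371007.58) = 609.1.

609.1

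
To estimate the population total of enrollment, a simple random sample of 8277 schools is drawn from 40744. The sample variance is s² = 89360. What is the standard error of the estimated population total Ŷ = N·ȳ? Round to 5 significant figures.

119510

Var(Ŷ) = N²·Var(ȳ) = N²·(1 − n/N)·s²/n.
f = 8277/40744 = 0.20314648; Var(ȳ) = 0.79685352·89360/8277 = 8.6029758.
Var(Ŷ) = 40744² · 8.6029758 = 1.4281572 × 10^10.
SE(Ŷ) = √(1.4281572 × 10^10) = 119510.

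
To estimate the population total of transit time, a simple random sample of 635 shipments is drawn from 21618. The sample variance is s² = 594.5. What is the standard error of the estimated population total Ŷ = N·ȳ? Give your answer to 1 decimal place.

20607.8

Var(Ŷ) = N²·Var(ȳ) = N²·(1 − n/N)·s²/n.
f = 635/21618 = 0.02937367; Var(ȳ) = 0.97062633·594.5/635 = 0.90872024.
Var(Ŷ) = 21618² · 0.90872024 = 4.2467943 × 10^8.
SE(Ŷ) = √(4.2467943 × 10^8) = 20607.8.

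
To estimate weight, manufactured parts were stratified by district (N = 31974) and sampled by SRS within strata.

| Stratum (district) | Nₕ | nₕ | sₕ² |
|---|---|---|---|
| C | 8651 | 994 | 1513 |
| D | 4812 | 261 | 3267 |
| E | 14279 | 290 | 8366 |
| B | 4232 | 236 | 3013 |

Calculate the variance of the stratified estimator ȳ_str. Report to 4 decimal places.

Var(ȳ_str) = Σₕ Wₕ²(1 − fₕ)sₕ²/nₕ with Wₕ = Nₕ/N, N = 31974.
C: Wₕ = 0.27056358; term = 0.27056358²·(1 − 0.11490001)·1513/994 = 0.098624215.
D: Wₕ = 0.15049728; term = 0.15049728²·(1 − 0.05423940)·3267/261 = 0.26813107.
E: Wₕ = 0.44658160; term = 0.44658160²·(1 − 0.02030955)·8366/290 = 5.6365113.
B: Wₕ = 0.13235754; term = 0.13235754²·(1 − 0.05576560)·3013/236 = 0.21118561.
Sum = 6.2144522.

6.2145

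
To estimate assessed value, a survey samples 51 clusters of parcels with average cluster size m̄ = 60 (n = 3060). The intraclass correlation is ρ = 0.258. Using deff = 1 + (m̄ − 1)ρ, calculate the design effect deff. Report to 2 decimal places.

16.22

deff = 1 + (60 − 1)·0.258 = 1 + 15.222 = 16.222.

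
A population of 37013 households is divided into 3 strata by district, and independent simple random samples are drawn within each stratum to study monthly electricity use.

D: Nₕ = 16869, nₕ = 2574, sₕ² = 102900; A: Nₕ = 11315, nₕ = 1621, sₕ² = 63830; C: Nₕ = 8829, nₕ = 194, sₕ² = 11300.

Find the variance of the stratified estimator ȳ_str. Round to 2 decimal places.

Var(ȳ_str) = Σₕ Wₕ²(1 − fₕ)sₕ²/nₕ with Wₕ = Nₕ/N, N = 37013.
D: Wₕ = 0.45575879; term = 0.45575879²·(1 − 0.15258759)·102900/2574 = 7.0367441.
A: Wₕ = 0.30570340; term = 0.30570340²·(1 − 0.14326116)·63830/1621 = 3.1527594.
C: Wₕ = 0.23853781; term = 0.23853781²·(1 − 0.02197304)·11300/194 = 3.2414699.
Sum = 13.430973.

13.43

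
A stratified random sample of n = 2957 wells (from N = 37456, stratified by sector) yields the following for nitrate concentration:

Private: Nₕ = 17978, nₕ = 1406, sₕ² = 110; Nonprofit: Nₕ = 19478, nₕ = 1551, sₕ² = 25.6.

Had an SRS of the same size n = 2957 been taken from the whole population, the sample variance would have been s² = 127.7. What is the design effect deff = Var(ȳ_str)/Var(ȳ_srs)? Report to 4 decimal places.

0.5210

Var(ȳ_str) = Σ Wₕ²(1−fₕ)sₕ²/nₕ with Wₕ = Nₕ/37456:
  Private: (17978/37456)²·(1−1406/17978)·110/1406 = 0.016614255
  Nonprofit: (19478/37456)²·(1−1551/19478)·25.6/1551 = 0.0041080655
  → Var(ȳ_str) = 0.020722321.
Var(ȳ_srs) = (1 − 2957/37456)·127.7/2957 = 0.039776328.
deff = 0.020722321 / 0.039776328 = 0.5210.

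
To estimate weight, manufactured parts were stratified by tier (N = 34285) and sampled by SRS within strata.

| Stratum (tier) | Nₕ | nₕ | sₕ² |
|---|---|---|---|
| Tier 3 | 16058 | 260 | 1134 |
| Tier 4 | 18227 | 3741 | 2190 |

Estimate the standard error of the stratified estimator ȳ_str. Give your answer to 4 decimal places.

Var(ȳ_str) = Σₕ Wₕ²(1 − fₕ)sₕ²/nₕ with Wₕ = Nₕ/N, N = 34285.
Tier 3: Wₕ = 0.46836809; term = 0.46836809²·(1 − 0.01619131)·1134/260 = 0.94129329.
Tier 4: Wₕ = 0.53163191; term = 0.53163191²·(1 − 0.20524497)·2190/3741 = 0.13149577.
Sum = 1.0727891.
SE = √(1.0727891) = 1.0358.

1.0358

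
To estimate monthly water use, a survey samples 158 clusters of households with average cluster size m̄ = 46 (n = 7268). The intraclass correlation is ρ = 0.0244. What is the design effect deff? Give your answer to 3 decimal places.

deff = 1 + (46 − 1)·0.0244 = 1 + 1.098 = 2.098.

2.098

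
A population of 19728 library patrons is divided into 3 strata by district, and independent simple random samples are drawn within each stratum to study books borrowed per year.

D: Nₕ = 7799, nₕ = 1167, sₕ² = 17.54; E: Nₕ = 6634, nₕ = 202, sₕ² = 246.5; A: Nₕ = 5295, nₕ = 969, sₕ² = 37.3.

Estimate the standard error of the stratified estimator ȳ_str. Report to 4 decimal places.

Var(ȳ_str) = Σₕ Wₕ²(1 − fₕ)sₕ²/nₕ with Wₕ = Nₕ/N, N = 19728.
D: Wₕ = 0.39532644; term = 0.39532644²·(1 − 0.14963457)·17.54/1167 = 0.0019974506.
E: Wₕ = 0.33627332; term = 0.33627332²·(1 − 0.03044920)·246.5/202 = 0.13378916.
A: Wₕ = 0.26840024; term = 0.26840024²·(1 − 0.18300283)·37.3/969 = 0.0022655383.
Sum = 0.13805215.
SE = √(0.13805215) = 0.3716.

0.3716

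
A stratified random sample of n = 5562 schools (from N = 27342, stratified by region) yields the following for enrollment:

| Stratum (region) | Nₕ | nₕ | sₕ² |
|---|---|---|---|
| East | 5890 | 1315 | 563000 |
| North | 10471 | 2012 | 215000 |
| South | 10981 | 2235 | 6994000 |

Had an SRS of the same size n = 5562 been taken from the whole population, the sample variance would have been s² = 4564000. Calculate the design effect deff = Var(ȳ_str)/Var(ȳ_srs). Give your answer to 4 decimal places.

0.6580

Var(ȳ_str) = Σ Wₕ²(1−fₕ)sₕ²/nₕ with Wₕ = Nₕ/27342:
  East: (5890/27342)²·(1−1315/5890)·563000/1315 = 15.432223
  North: (10471/27342)²·(1−2012/10471)·215000/2012 = 12.660682
  South: (10981/27342)²·(1−2235/10981)·6994000/2235 = 402.0119
  → Var(ȳ_str) = 430.10481.
Var(ȳ_srs) = (1 − 5562/27342)·4564000/5562 = 653.64546.
deff = 430.10481 / 653.64546 = 0.6580.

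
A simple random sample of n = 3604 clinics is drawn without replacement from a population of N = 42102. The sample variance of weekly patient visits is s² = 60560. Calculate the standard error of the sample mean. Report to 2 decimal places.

Under SRS without replacement, Var(ȳ) = (1 − f)·s²/n with f = n/N = 3604/42102 = 0.08560163.
Var(ȳ) = (1 − 0.08560163)·60560/3604 = 0.91439837·16.803552 = 15.36514.
SE(ȳ) = √(15.36514) = 3.92.

3.92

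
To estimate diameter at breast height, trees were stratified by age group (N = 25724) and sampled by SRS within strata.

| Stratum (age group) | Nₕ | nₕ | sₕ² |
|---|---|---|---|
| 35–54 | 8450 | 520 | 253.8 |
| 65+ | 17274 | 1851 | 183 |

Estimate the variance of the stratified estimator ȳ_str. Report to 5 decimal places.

Var(ȳ_str) = Σₕ Wₕ²(1 − fₕ)sₕ²/nₕ with Wₕ = Nₕ/N, N = 25724.
35–54: Wₕ = 0.32848702; term = 0.32848702²·(1 − 0.06153846)·253.8/520 = 0.049424373.
65+: Wₕ = 0.67151298; term = 0.67151298²·(1 − 0.10715526)·183/1851 = 0.03980425.
Sum = 0.089228623.

0.08923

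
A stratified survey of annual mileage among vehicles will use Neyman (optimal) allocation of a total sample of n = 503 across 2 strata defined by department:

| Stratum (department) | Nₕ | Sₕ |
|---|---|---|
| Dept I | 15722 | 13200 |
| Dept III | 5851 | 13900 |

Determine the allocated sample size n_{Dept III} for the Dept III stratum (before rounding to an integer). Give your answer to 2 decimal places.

Neyman allocation: nₕ = n·NₕSₕ / Σⱼ NⱼSⱼ.
Σ NⱼSⱼ = 15722·13200 + 5851·13900 = 2.888593 × 10^8.
n_{Dept III} = 503·5851·13900 / (2.888593 × 10^8) = 141.62.

141.62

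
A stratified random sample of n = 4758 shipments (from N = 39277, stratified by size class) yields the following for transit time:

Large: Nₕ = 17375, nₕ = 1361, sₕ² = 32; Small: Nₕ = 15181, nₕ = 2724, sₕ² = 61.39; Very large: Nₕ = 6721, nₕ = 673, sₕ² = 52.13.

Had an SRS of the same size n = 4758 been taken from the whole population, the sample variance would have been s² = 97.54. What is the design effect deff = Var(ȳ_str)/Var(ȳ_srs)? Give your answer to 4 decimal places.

Var(ȳ_str) = Σ Wₕ²(1−fₕ)sₕ²/nₕ with Wₕ = Nₕ/39277:
  Large: (17375/39277)²·(1−1361/17375)·32/1361 = 0.0042407227
  Small: (15181/39277)²·(1−2724/15181)·61.39/2724 = 0.002762662
  Very large: (6721/39277)²·(1−673/6721)·52.13/673 = 0.002040994
  → Var(ȳ_str) = 0.0090443787.
Var(ȳ_srs) = (1 − 4758/39277)·97.54/4758 = 0.018016823.
deff = 0.0090443787 / 0.018016823 = 0.5020.

0.5020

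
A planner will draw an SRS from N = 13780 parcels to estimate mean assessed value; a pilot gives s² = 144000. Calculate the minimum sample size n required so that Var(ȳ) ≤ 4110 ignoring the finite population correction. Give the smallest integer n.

36

Without fpc, n₀ = s²/D = 144000/4110 = 35.0365.
Rounding up, n = 36.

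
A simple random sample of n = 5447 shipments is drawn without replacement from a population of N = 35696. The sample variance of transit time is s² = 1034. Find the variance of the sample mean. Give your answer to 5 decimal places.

Under SRS without replacement, Var(ȳ) = (1 − f)·s²/n with f = n/N = 5447/35696 = 0.15259413.
Var(ȳ) = (1 − 0.15259413)·1034/5447 = 0.84740587·0.18982926 = 0.16086243.

0.16086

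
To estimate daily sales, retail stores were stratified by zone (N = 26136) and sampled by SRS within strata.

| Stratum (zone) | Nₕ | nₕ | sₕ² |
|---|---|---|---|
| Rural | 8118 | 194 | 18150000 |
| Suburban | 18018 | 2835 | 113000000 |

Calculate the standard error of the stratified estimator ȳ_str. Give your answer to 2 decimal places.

Var(ȳ_str) = Σₕ Wₕ²(1 − fₕ)sₕ²/nₕ with Wₕ = Nₕ/N, N = 26136.
Rural: Wₕ = 0.31060606; term = 0.31060606²·(1 − 0.02389751)·18150000/194 = 8810.2893.
Suburban: Wₕ = 0.68939394; term = 0.68939394²·(1 − 0.15734266)·113000000/2835 = 15962.882.
Sum = 24773.171.
SE = √(24773.171) = 157.39.

157.39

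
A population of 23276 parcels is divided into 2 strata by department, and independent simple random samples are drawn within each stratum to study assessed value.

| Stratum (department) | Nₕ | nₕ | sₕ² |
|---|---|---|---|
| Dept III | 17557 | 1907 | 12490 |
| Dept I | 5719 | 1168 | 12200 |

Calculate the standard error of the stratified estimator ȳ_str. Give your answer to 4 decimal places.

1.9554

Var(ȳ_str) = Σₕ Wₕ²(1 − fₕ)sₕ²/nₕ with Wₕ = Nₕ/N, N = 23276.
Dept III: Wₕ = 0.75429627; term = 0.75429627²·(1 − 0.10861765)·12490/1907 = 3.3216946.
Dept I: Wₕ = 0.24570373; term = 0.24570373²·(1 − 0.20423151)·12200/1168 = 0.50179603.
Sum = 3.8234906.
SE = √(3.8234906) = 1.9554.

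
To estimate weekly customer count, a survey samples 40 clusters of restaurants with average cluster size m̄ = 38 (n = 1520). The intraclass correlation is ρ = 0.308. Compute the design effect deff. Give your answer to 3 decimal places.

12.396

deff = 1 + (38 − 1)·0.308 = 1 + 11.396 = 12.396.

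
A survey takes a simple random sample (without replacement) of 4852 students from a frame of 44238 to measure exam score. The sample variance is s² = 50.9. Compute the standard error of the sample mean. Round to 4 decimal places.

Under SRS without replacement, Var(ȳ) = (1 − f)·s²/n with f = n/N = 4852/44238 = 0.10967946.
Var(ȳ) = (1 − 0.10967946)·50.9/4852 = 0.89032054·0.010490519 = 0.0093399249.
SE(ȳ) = √(0.0093399249) = 0.0966.

0.0966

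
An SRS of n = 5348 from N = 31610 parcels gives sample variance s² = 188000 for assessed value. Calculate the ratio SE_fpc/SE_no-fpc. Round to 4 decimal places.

0.9115

f = n/N = 5348/31610 = 0.16918697.
SE_no-fpc = √(s²/n) = 5.9290242; SE_fpc = √((1−f)s²/n) = 5.4042431.
Ratio = √(1−f) = 0.91148946.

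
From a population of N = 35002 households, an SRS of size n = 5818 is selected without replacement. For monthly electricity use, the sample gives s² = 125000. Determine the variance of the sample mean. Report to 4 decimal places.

17.9138

Under SRS without replacement, Var(ȳ) = (1 − f)·s²/n with f = n/N = 5818/35002 = 0.16621907.
Var(ȳ) = (1 − 0.16621907)·125000/5818 = 0.83378093·21.485046 = 17.913822.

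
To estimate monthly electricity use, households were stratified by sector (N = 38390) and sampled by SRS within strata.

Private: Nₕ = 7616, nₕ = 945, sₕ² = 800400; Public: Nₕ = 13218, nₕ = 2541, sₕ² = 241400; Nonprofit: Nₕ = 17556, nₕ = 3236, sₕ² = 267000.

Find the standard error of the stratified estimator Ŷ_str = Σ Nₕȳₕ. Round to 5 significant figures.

Var(Ŷ_str) = Σₕ Nₕ²(1 − fₕ)sₕ²/nₕ.
Private: 7616²·(1 − 945/7616)·800400/945 = 4.303216 × 10^10.
Public: 13218²·(1 − 2541/13218)·241400/2541 = 1.3407493 × 10^10.
Nonprofit: 17556²·(1 − 3236/17556)·267000/3236 = 2.0742989 × 10^10.
Sum = 7.7182642 × 10^10.
SE = √(7.7182642 × 10^10) = 277820.

277820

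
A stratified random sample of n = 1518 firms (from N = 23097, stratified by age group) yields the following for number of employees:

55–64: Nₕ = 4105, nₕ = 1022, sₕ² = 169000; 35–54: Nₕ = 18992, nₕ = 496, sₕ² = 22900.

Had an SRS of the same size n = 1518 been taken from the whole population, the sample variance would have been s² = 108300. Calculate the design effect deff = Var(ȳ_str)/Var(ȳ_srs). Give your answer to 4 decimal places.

Var(ȳ_str) = Σ Wₕ²(1−fₕ)sₕ²/nₕ with Wₕ = Nₕ/23097:
  55–64: (4105/23097)²·(1−1022/4105)·169000/1022 = 3.9229371
  35–54: (18992/23097)²·(1−496/18992)·22900/496 = 30.401231
  → Var(ȳ_str) = 34.324168.
Var(ȳ_srs) = (1 − 1518/23097)·108300/1518 = 66.654953.
deff = 34.324168 / 66.654953 = 0.5150.

0.5150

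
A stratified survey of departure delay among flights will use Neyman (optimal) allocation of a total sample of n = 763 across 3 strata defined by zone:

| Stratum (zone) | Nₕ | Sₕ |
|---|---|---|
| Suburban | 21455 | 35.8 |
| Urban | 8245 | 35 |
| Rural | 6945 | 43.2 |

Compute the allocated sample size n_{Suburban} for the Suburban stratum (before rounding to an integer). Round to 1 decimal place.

432.0

Neyman allocation: nₕ = n·NₕSₕ / Σⱼ NⱼSⱼ.
Σ NⱼSⱼ = 21455·35.8 + 8245·35 + 6945·43.2 = 1.356688 × 10^6.
n_{Suburban} = 763·21455·35.8 / (1.356688 × 10^6) = 432.0.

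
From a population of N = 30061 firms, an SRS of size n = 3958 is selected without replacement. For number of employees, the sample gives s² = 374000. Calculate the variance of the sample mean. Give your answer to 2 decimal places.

Under SRS without replacement, Var(ȳ) = (1 − f)·s²/n with f = n/N = 3958/30061 = 0.13166561.
Var(ȳ) = (1 − 0.13166561)·374000/3958 = 0.86833439·94.492168 = 82.050799.

82.05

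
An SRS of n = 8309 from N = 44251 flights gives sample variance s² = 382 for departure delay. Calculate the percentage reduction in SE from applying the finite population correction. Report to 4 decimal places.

f = n/N = 8309/44251 = 0.18776977.
SE_no-fpc = √(s²/n) = 0.21441606; SE_fpc = √((1−f)s²/n) = 0.19323993.
Ratio = √(1−f) = 0.90123817. Reduction = 100·(1 − 0.90123817) = 9.8762%.

9.8762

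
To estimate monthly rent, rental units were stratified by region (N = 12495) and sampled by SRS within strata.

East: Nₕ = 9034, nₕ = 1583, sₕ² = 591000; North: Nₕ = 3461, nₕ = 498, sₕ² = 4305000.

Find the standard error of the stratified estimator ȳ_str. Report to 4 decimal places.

Var(ȳ_str) = Σₕ Wₕ²(1 − fₕ)sₕ²/nₕ with Wₕ = Nₕ/N, N = 12495.
East: Wₕ = 0.72300920; term = 0.72300920²·(1 − 0.17522692)·591000/1583 = 160.96398.
North: Wₕ = 0.27699080; term = 0.27699080²·(1 − 0.14388905)·4305000/498 = 567.81197.
Sum = 728.77595.
SE = √(728.77595) = 26.9959.

26.9959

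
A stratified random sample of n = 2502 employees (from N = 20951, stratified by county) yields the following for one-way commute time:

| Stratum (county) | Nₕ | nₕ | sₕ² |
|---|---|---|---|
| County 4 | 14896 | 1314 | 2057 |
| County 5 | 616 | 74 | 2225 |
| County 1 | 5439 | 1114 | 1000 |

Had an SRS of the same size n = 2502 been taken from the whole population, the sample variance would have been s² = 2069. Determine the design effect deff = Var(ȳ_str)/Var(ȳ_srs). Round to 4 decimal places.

1.0884

Var(ȳ_str) = Σ Wₕ²(1−fₕ)sₕ²/nₕ with Wₕ = Nₕ/20951:
  County 4: (14896/20951)²·(1−1314/14896)·2057/1314 = 0.72154397
  County 5: (616/20951)²·(1−74/616)·2225/74 = 0.022870138
  County 1: (5439/20951)²·(1−1114/5439)·1000/1114 = 0.048107243
  → Var(ȳ_str) = 0.79252135.
Var(ȳ_srs) = (1 − 2502/20951)·2069/2502 = 0.72818421.
deff = 0.79252135 / 0.72818421 = 1.0884.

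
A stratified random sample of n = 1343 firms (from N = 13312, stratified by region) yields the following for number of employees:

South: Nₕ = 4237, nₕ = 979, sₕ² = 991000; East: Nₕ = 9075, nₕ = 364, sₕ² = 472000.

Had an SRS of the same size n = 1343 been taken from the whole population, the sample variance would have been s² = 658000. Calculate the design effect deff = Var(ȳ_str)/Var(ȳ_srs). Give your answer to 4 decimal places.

1.4921

Var(ȳ_str) = Σ Wₕ²(1−fₕ)sₕ²/nₕ with Wₕ = Nₕ/13312:
  South: (4237/13312)²·(1−979/4237)·991000/979 = 78.852213
  East: (9075/13312)²·(1−364/9075)·472000/364 = 578.45375
  → Var(ȳ_str) = 657.30596.
Var(ȳ_srs) = (1 − 1343/13312)·658000/1343 = 440.51879.
deff = 657.30596 / 440.51879 = 1.4921.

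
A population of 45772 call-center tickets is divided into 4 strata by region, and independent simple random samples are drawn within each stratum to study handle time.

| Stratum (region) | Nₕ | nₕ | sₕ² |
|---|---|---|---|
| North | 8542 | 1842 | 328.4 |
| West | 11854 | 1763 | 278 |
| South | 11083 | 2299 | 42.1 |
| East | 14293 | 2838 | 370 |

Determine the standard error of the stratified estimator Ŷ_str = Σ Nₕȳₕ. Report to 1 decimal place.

Var(Ŷ_str) = Σₕ Nₕ²(1 − fₕ)sₕ²/nₕ.
North: 8542²·(1 − 1842/8542)·328.4/1842 = 1.020347 × 10^7.
West: 11854²·(1 − 1763/11854)·278/1763 = 1.8862168 × 10^7.
South: 11083²·(1 − 2299/11083)·42.1/2299 = 1.7827596 × 10^6.
East: 14293²·(1 − 2838/14293)·370/2838 = 2.1345573 × 10^7.
Sum = 5.2193971 × 10^7.
SE = √(5.2193971 × 10^7) = 7224.5.

7224.5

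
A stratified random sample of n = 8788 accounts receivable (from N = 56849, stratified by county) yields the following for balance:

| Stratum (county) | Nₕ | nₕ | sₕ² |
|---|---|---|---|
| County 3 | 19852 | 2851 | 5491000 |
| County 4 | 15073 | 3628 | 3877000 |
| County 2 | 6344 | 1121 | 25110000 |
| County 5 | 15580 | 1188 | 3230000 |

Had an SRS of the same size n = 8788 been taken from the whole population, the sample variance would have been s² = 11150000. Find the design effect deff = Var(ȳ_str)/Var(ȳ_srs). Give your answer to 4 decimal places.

Var(ȳ_str) = Σ Wₕ²(1−fₕ)sₕ²/nₕ with Wₕ = Nₕ/56849:
  County 3: (19852/56849)²·(1−2851/19852)·5491000/2851 = 201.13484
  County 4: (15073/56849)²·(1−3628/15073)·3877000/3628 = 57.042475
  County 2: (6344/56849)²·(1−1121/6344)·25110000/1121 = 229.65645
  County 5: (15580/56849)²·(1−1188/15580)·3230000/1188 = 188.63793
  → Var(ȳ_str) = 676.4717.
Var(ȳ_srs) = (1 − 8788/56849)·11150000/8788 = 1072.642.
deff = 676.4717 / 1072.642 = 0.6307.

0.6307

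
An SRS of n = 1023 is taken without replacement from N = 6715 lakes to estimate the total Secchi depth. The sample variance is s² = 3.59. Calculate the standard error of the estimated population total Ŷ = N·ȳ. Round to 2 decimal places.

Var(Ŷ) = N²·Var(ȳ) = N²·(1 − n/N)·s²/n.
f = 1023/6715 = 0.15234550; Var(ȳ) = 0.84765450·3.59/1023 = 0.0029746624.
Var(Ŷ) = 6715² · 0.0029746624 = 134131.17.
SE(Ŷ) = √(134131.17) = 366.24.

366.24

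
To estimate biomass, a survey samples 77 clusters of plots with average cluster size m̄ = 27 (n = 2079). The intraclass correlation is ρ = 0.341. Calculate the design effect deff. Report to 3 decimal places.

9.866

deff = 1 + (27 − 1)·0.341 = 1 + 8.866 = 9.866.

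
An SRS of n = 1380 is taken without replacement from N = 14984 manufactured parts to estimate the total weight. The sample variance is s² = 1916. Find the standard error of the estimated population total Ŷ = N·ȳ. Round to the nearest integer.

Var(Ŷ) = N²·Var(ȳ) = N²·(1 − n/N)·s²/n.
f = 1380/14984 = 0.09209824; Var(ȳ) = 0.90790176·1916/1380 = 1.2605361.
Var(Ŷ) = 14984² · 1.2605361 = 2.8301589 × 10^8.
SE(Ŷ) = √(2.8301589 × 10^8) = 16823.

16823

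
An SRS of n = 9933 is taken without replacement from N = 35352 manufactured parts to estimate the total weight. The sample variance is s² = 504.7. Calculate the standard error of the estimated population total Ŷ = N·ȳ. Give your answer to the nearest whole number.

Var(Ŷ) = N²·Var(ȳ) = N²·(1 − n/N)·s²/n.
f = 9933/35352 = 0.28097420; Var(ȳ) = 0.71902580·504.7/9933 = 0.03653401.
Var(Ŷ) = 35352² · 0.03653401 = 4.5658887 × 10^7.
SE(Ŷ) = √(4.5658887 × 10^7) = 6757.

6757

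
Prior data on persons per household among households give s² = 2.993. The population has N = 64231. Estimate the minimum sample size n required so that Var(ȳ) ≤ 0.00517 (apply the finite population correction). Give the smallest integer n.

574

Without fpc, n₀ = s²/D = 2.993/0.00517 = 578.9168.
With fpc, (1 − n/N)·s²/n ≤ D requires n ≥ n₀/(1 + n₀/N) = 578.9168/(1 + 578.9168/64231) = 573.7456.
Rounding up, n = 574.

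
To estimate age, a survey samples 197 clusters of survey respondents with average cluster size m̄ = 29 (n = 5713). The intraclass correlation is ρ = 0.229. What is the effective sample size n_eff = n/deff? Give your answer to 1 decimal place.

deff = 1 + (29 − 1)·0.229 = 1 + 6.412 = 7.412.
n_eff = 5713 / 7.412 = 770.8.

770.8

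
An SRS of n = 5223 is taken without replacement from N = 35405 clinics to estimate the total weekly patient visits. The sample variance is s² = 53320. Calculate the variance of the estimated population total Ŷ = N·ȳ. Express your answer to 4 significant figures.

1.091 × 10^10

Var(Ŷ) = N²·Var(ȳ) = N²·(1 − n/N)·s²/n.
f = 5223/35405 = 0.14752154; Var(ȳ) = 0.85247846·53320/5223 = 8.7026903.
Var(Ŷ) = 35405² · 8.7026903 = 1.0908944 × 10^10.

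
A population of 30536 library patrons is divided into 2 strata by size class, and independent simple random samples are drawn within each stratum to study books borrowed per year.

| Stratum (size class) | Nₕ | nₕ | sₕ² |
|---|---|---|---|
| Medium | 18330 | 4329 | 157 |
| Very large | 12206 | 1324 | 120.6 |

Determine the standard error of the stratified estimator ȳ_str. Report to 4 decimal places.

0.1515

Var(ȳ_str) = Σₕ Wₕ²(1 − fₕ)sₕ²/nₕ with Wₕ = Nₕ/N, N = 30536.
Medium: Wₕ = 0.60027509; term = 0.60027509²·(1 − 0.23617021)·157/4329 = 0.0099818099.
Very large: Wₕ = 0.39972491; term = 0.39972491²·(1 − 0.10847124)·120.6/1324 = 0.012975291.
Sum = 0.022957101.
SE = √(0.022957101) = 0.1515.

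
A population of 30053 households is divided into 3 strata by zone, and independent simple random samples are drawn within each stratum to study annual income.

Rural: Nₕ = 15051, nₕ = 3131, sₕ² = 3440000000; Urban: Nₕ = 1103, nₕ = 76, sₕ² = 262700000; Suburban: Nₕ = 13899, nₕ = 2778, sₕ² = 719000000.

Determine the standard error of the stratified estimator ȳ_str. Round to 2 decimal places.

Var(ȳ_str) = Σₕ Wₕ²(1 − fₕ)sₕ²/nₕ with Wₕ = Nₕ/N, N = 30053.
Rural: Wₕ = 0.50081523; term = 0.50081523²·(1 − 0.20802604)·3440000000/3131 = 218243.5.
Urban: Wₕ = 0.03670183; term = 0.03670183²·(1 − 0.06890299)·262700000/76 = 4335.2762.
Suburban: Wₕ = 0.46248295; term = 0.46248295²·(1 − 0.19987049)·719000000/2778 = 44294.355.
Sum = 266873.13.
SE = √(266873.13) = 516.60.

516.60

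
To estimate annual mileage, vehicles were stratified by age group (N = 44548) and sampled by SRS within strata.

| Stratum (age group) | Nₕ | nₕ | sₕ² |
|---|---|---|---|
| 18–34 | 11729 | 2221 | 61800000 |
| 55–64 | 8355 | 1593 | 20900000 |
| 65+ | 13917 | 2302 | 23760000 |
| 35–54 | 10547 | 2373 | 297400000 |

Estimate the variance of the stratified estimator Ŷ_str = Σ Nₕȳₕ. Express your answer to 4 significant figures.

1.632 × 10^13

Var(Ŷ_str) = Σₕ Nₕ²(1 − fₕ)sₕ²/nₕ.
18–34: 11729²·(1 − 2221/11729)·61800000/2221 = 3.1030593 × 10^12.
55–64: 8355²·(1 − 1593/8355)·20900000/1593 = 7.4122854 × 10^11.
65+: 13917²·(1 − 2302/13917)·23760000/2302 = 1.6684222 × 10^12.
35–54: 10547²·(1 − 2373/10547)·297400000/2373 = 1.0804553 × 10^13.
Sum = 1.6317263 × 10^13.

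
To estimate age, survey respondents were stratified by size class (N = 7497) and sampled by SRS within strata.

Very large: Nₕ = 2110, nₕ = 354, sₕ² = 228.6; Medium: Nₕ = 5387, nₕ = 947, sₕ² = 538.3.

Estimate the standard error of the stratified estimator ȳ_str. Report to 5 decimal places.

0.53335

Var(ȳ_str) = Σₕ Wₕ²(1 − fₕ)sₕ²/nₕ with Wₕ = Nₕ/N, N = 7497.
Very large: Wₕ = 0.28144591; term = 0.28144591²·(1 − 0.16777251)·228.6/354 = 0.042570123.
Medium: Wₕ = 0.71855409; term = 0.71855409²·(1 − 0.17579358)·538.3/947 = 0.24189636.
Sum = 0.28446648.
SE = √(0.28446648) = 0.53335.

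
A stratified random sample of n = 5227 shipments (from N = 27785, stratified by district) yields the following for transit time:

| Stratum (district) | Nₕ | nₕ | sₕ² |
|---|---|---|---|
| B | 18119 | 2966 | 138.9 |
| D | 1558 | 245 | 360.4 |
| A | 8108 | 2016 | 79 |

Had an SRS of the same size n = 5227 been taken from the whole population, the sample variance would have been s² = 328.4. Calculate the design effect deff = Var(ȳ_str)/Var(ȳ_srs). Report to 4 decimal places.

Var(ȳ_str) = Σ Wₕ²(1−fₕ)sₕ²/nₕ with Wₕ = Nₕ/27785:
  B: (18119/27785)²·(1−2966/18119)·138.9/2966 = 0.016654943
  D: (1558/27785)²·(1−245/1558)·360.4/245 = 0.0038978945
  A: (8108/27785)²·(1−2016/8108)·79/2016 = 0.0025072024
  → Var(ȳ_str) = 0.02306004.
Var(ȳ_srs) = (1 − 5227/27785)·328.4/5227 = 0.051008299.
deff = 0.02306004 / 0.051008299 = 0.4521.

0.4521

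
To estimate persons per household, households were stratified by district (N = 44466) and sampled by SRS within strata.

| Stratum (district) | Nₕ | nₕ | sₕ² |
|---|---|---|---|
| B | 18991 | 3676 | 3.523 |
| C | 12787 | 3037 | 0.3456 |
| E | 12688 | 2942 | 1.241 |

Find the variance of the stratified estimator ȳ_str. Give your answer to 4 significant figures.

1.745 × 10^-4

Var(ȳ_str) = Σₕ Wₕ²(1 − fₕ)sₕ²/nₕ with Wₕ = Nₕ/N, N = 44466.
B: Wₕ = 0.42709036; term = 0.42709036²·(1 − 0.19356537)·3.523/3676 = 1.4097622 × 10^-4.
C: Wₕ = 0.28756803; term = 0.28756803²·(1 − 0.23750684)·0.3456/3037 = 7.1753997 × 10^-6.
E: Wₕ = 0.28534161; term = 0.28534161²·(1 − 0.23187264)·1.241/2942 = 2.638108 × 10^-5.
Sum = 1.745327 × 10^-4.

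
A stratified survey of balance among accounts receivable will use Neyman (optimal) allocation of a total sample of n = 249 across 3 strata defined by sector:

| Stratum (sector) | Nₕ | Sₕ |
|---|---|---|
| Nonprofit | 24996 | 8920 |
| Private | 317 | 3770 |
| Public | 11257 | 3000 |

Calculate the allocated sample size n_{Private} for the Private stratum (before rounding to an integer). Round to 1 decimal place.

1.2

Neyman allocation: nₕ = n·NₕSₕ / Σⱼ NⱼSⱼ.
Σ NⱼSⱼ = 24996·8920 + 317·3770 + 11257·3000 = 2.5793041 × 10^8.
n_{Private} = 249·317·3770 / (2.5793041 × 10^8) = 1.2.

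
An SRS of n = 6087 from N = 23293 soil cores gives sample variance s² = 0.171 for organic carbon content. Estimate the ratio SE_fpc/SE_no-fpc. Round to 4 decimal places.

0.8595

f = n/N = 6087/23293 = 0.26132314.
SE_no-fpc = √(s²/n) = 0.0053002506; SE_fpc = √((1−f)s²/n) = 0.0045553699.
Ratio = √(1−f) = 0.85946312.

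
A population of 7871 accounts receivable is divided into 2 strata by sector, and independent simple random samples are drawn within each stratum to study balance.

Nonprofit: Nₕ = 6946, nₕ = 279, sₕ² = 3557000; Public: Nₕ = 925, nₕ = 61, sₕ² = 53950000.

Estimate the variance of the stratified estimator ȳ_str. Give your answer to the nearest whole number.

Var(ȳ_str) = Σₕ Wₕ²(1 − fₕ)sₕ²/nₕ with Wₕ = Nₕ/N, N = 7871.
Nonprofit: Wₕ = 0.88247999; term = 0.88247999²·(1 − 0.04016700)·3557000/279 = 9529.8282.
Public: Wₕ = 0.11752001; term = 0.11752001²·(1 − 0.06594595)·53950000/61 = 11409.254.
Sum = 20939.082.

20939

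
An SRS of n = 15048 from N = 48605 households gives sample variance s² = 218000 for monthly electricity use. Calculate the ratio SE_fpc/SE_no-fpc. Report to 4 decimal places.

0.8309

f = n/N = 15048/48605 = 0.30959778.
SE_no-fpc = √(s²/n) = 3.8061759; SE_fpc = √((1−f)s²/n) = 3.1625685.
Ratio = √(1−f) = 0.83090446.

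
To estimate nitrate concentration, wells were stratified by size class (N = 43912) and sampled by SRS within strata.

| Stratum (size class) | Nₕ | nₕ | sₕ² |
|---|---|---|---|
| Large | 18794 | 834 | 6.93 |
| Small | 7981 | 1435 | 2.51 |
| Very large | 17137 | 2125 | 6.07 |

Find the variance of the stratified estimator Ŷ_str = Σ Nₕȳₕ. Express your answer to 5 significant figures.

3.6310 × 10^6

Var(Ŷ_str) = Σₕ Nₕ²(1 − fₕ)sₕ²/nₕ.
Large: 18794²·(1 − 834/18794)·6.93/834 = 2.8047408 × 10^6.
Small: 7981²·(1 − 1435/7981)·2.51/1435 = 91380.837.
Very large: 17137²·(1 − 2125/17137)·6.07/2125 = 734857.46.
Sum = 3.6309791 × 10^6.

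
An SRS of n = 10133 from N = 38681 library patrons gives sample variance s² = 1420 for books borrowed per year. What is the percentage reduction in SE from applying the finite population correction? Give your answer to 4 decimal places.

f = n/N = 10133/38681 = 0.26196324.
SE_no-fpc = √(s²/n) = 0.37434768; SE_fpc = √((1−f)s²/n) = 0.3215986.
Ratio = √(1−f) = 0.85909066. Reduction = 100·(1 − 0.85909066) = 14.0909%.

14.0909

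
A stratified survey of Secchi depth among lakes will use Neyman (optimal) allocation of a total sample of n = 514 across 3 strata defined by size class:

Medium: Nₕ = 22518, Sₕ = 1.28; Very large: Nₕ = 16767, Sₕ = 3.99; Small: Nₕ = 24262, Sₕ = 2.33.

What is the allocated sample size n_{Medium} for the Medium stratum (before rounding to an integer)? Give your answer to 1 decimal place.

97.3

Neyman allocation: nₕ = n·NₕSₕ / Σⱼ NⱼSⱼ.
Σ NⱼSⱼ = 22518·1.28 + 16767·3.99 + 24262·2.33 = 152253.83.
n_{Medium} = 514·22518·1.28 / 152253.83 = 97.3.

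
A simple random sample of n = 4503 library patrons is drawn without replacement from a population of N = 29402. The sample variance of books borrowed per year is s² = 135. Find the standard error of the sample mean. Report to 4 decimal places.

Under SRS without replacement, Var(ȳ) = (1 − f)·s²/n with f = n/N = 4503/29402 = 0.15315285.
Var(ȳ) = (1 − 0.15315285)·135/4503 = 0.84684715·0.029980013 = 0.025388489.
SE(ȳ) = √(0.025388489) = 0.1593.

0.1593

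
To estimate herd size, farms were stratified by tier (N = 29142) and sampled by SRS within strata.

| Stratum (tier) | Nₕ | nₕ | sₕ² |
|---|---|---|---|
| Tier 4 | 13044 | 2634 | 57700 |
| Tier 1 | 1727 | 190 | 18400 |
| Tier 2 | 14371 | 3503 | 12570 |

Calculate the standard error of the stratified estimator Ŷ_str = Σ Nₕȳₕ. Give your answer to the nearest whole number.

61580

Var(Ŷ_str) = Σₕ Nₕ²(1 − fₕ)sₕ²/nₕ.
Tier 4: 13044²·(1 − 2634/13044)·57700/2634 = 2.974552 × 10^9.
Tier 1: 1727²·(1 − 190/1727)·18400/190 = 2.5705759 × 10^8.
Tier 2: 14371²·(1 − 3503/14371)·12570/3503 = 5.604434 × 10^8.
Sum = 3.792053 × 10^9.
SE = √(3.792053 × 10^9) = 61580.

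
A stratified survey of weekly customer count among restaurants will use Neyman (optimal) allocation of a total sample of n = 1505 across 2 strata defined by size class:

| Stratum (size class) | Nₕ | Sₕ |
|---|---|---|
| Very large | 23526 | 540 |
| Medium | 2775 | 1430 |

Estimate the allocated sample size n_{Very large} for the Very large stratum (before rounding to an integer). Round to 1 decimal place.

Neyman allocation: nₕ = n·NₕSₕ / Σⱼ NⱼSⱼ.
Σ NⱼSⱼ = 23526·540 + 2775·1430 = 1.667229 × 10^7.
n_{Very large} = 1505·23526·540 / (1.667229 × 10^7) = 1146.8.

1146.8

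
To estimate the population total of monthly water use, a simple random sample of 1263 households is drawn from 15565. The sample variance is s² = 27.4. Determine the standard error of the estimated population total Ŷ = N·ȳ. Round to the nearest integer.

Var(Ŷ) = N²·Var(ȳ) = N²·(1 − n/N)·s²/n.
f = 1263/15565 = 0.08114359; Var(ȳ) = 0.91885641·27.4/1263 = 0.019934019.
Var(Ŷ) = 15565² · 0.019934019 = 4.8293993 × 10^6.
SE(Ŷ) = √(4.8293993 × 10^6) = 2198.

2198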